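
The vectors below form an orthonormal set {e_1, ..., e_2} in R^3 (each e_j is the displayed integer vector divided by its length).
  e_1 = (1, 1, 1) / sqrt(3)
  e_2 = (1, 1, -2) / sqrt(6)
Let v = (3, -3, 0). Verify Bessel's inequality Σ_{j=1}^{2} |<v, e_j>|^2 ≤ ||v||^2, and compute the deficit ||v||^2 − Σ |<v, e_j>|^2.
Σ |<v, e_j>|^2 = 0; ||v||^2 = 18; deficit = 18

Write each e_j = u_j / sqrt(<u_j, u_j>) where u_j is the displayed integer vector. Then <v, e_j> = <v, u_j> / sqrt(<u_j, u_j>), so |<v, e_j>|^2 = <v, u_j>^2 / <u_j, u_j>.
Coefficients: <v, e_1> = 0/sqrt(3), <v, e_2> = 0/sqrt(6).
Square and sum: Σ |<v, e_j>|^2 = 0.
Compute ||v||^2 = v·v = 18.
Deficit = 18 − 0 = 18 ≥ 0, confirming Bessel's inequality. (The deficit equals ||v − Σ <v,e_j> e_j||^2, the squared distance from v to span{e_j}.)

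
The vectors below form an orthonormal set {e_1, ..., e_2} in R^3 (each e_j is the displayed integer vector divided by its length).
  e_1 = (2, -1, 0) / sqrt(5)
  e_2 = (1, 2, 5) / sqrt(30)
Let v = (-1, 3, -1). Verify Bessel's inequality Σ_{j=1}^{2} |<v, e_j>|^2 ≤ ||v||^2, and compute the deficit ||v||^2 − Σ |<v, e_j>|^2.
Σ |<v, e_j>|^2 = 5; ||v||^2 = 11; deficit = 6

Write each e_j = u_j / sqrt(<u_j, u_j>) where u_j is the displayed integer vector. Then <v, e_j> = <v, u_j> / sqrt(<u_j, u_j>), so |<v, e_j>|^2 = <v, u_j>^2 / <u_j, u_j>.
Coefficients: <v, e_1> = -5/sqrt(5), <v, e_2> = 0/sqrt(30).
Square and sum: Σ |<v, e_j>|^2 = 5.
Compute ||v||^2 = v·v = 11.
Deficit = 11 − 5 = 6 ≥ 0, confirming Bessel's inequality. (The deficit equals ||v − Σ <v,e_j> e_j||^2, the squared distance from v to span{e_j}.)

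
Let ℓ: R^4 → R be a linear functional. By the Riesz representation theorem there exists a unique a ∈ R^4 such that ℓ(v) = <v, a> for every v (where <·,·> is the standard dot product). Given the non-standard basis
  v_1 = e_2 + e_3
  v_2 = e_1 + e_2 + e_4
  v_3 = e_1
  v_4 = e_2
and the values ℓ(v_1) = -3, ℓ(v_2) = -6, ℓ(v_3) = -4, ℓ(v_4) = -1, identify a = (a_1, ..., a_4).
a = (-4, -1, -2, -1)

Write a = (a_1, ..., a_4) in the standard basis. For each basis vector v_i, ℓ(v_i) = <v_i, a> is a linear equation in the a_j's. Collect the n equations into a matrix system V a = ℓ, where row i of V is v_i (expressed in the standard basis). Since V is invertible (lower-triangular with 1s on the diagonal, up to permutation), solve by back-substitution:
  V =
[[0, 1, 1, 0],
 [1, 1, 0, 1],
 [1, 0, 0, 0],
 [0, 1, 0, 0]]
  V a = (-3, -6, -4, -1)
Solving gives a = (-4, -1, -2, -1).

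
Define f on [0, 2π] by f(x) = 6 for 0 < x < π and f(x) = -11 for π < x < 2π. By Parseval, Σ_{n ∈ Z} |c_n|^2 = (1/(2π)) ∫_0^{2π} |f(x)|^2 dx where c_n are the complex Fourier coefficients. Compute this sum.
Σ |c_n|^2 = 157/2

Parseval equates the L^2 energy of f (normalised by 1/(2π)) with the ℓ^2 sum of its Fourier coefficients: (1/(2π)) ∫_0^{2π} |f|^2 = Σ |c_n|^2.
Compute the left side: (1/(2π)) [∫_0^π 6^2 dx + ∫_π^{2π} (-11)^2 dx] = (1/(2π)) · (36π + 121π) = (36 + 121)/2 = 157/2.
So Σ_{n ∈ Z} |c_n|^2 = 157/2.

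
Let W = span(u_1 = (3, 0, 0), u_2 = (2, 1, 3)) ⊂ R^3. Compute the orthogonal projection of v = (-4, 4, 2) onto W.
proj_W(v) = (-4, 1, 3)

Set up U = [u_1 | ... | u_2] ∈ R^(3×2). The projector onto W = col(U) is P = U (U^T U)^(-1) U^T.
Compute U^T U =
  [9, 6]
  [6, 14],
and U^T v = (-12, 2).
Solve U^T U · c = U^T v for the coefficients: c = (-2, 1). The projection is proj_W(v) = U c.
Check: (v - proj_W(v)) · u_1 = 0  (should be 0).
Check: (v - proj_W(v)) · u_2 = 0  (should be 0).
Result: proj_W(v) = (-4, 1, 3).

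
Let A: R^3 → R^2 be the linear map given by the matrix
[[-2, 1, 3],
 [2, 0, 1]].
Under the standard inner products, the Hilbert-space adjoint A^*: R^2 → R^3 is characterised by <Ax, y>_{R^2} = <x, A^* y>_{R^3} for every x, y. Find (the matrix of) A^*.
A^* = A^T =
[[-2, 2],
 [1, 0],
 [3, 1]]

For real matrices with standard dot products, the defining identity <Ax, y> = <x, A^* y> gives (Ax)^T y = x^T (A^*) y, i.e. x^T A^T y = x^T (A^*) y. Since this holds for all x, y, we must have A^* = A^T. Therefore
A^* =
[[-2, 2],
 [1, 0],
 [3, 1]].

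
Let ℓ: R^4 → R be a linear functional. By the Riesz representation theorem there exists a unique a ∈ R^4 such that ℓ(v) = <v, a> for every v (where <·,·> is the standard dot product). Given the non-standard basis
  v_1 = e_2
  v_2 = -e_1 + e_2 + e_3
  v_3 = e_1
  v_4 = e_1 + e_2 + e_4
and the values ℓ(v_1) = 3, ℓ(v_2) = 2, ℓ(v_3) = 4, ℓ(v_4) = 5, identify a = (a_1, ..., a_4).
a = (4, 3, 3, -2)

Write a = (a_1, ..., a_4) in the standard basis. For each basis vector v_i, ℓ(v_i) = <v_i, a> is a linear equation in the a_j's. Collect the n equations into a matrix system V a = ℓ, where row i of V is v_i (expressed in the standard basis). Since V is invertible (lower-triangular with 1s on the diagonal, up to permutation), solve by back-substitution:
  V =
[[0, 1, 0, 0],
 [-1, 1, 1, 0],
 [1, 0, 0, 0],
 [1, 1, 0, 1]]
  V a = (3, 2, 4, 5)
Solving gives a = (4, 3, 3, -2).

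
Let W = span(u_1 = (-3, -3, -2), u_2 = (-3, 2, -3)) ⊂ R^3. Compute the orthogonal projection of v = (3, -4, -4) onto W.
proj_W(v) = (-18/31, -1279/403, 53/403)

Set up U = [u_1 | ... | u_2] ∈ R^(3×2). The projector onto W = col(U) is P = U (U^T U)^(-1) U^T.
Compute U^T U =
  [22, 9]
  [9, 22],
and U^T v = (11, -5).
Solve U^T U · c = U^T v for the coefficients: c = (287/403, -209/403). The projection is proj_W(v) = U c.
Check: (v - proj_W(v)) · u_1 = 0  (should be 0).
Check: (v - proj_W(v)) · u_2 = 0  (should be 0).
Result: proj_W(v) = (-18/31, -1279/403, 53/403).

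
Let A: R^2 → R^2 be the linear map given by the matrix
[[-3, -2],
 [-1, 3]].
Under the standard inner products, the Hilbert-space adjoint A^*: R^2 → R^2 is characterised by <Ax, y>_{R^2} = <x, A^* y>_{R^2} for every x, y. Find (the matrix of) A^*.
A^* = A^T =
[[-3, -1],
 [-2, 3]]

For real matrices with standard dot products, the defining identity <Ax, y> = <x, A^* y> gives (Ax)^T y = x^T (A^*) y, i.e. x^T A^T y = x^T (A^*) y. Since this holds for all x, y, we must have A^* = A^T. Therefore
A^* =
[[-3, -1],
 [-2, 3]].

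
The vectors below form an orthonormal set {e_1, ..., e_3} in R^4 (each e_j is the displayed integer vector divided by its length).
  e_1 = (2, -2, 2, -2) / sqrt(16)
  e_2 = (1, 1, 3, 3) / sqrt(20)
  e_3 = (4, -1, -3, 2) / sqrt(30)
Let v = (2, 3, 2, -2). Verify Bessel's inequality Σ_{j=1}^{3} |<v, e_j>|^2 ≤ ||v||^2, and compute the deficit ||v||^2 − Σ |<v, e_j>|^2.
Σ |<v, e_j>|^2 = 13/3; ||v||^2 = 21; deficit = 50/3

Write each e_j = u_j / sqrt(<u_j, u_j>) where u_j is the displayed integer vector. Then <v, e_j> = <v, u_j> / sqrt(<u_j, u_j>), so |<v, e_j>|^2 = <v, u_j>^2 / <u_j, u_j>.
Coefficients: <v, e_1> = 6/sqrt(16), <v, e_2> = 5/sqrt(20), <v, e_3> = -5/sqrt(30).
Square and sum: Σ |<v, e_j>|^2 = 13/3.
Compute ||v||^2 = v·v = 21.
Deficit = 21 − 13/3 = 50/3 ≥ 0, confirming Bessel's inequality. (The deficit equals ||v − Σ <v,e_j> e_j||^2, the squared distance from v to span{e_j}.)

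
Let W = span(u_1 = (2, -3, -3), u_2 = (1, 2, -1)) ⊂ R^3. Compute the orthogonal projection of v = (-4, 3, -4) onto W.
proj_W(v) = (79/131, 326/131, -55/131)

Set up U = [u_1 | ... | u_2] ∈ R^(3×2). The projector onto W = col(U) is P = U (U^T U)^(-1) U^T.
Compute U^T U =
  [22, -1]
  [-1, 6],
and U^T v = (-5, 6).
Solve U^T U · c = U^T v for the coefficients: c = (-24/131, 127/131). The projection is proj_W(v) = U c.
Check: (v - proj_W(v)) · u_1 = 0  (should be 0).
Check: (v - proj_W(v)) · u_2 = 0  (should be 0).
Result: proj_W(v) = (79/131, 326/131, -55/131).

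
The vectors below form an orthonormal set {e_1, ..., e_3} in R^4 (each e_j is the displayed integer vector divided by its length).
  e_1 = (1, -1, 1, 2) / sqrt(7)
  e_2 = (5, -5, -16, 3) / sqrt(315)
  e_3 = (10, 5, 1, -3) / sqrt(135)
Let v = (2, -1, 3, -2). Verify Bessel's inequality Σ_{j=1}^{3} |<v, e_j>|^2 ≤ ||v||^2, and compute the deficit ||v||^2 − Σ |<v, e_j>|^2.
Σ |<v, e_j>|^2 = 29/3; ||v||^2 = 18; deficit = 25/3

Write each e_j = u_j / sqrt(<u_j, u_j>) where u_j is the displayed integer vector. Then <v, e_j> = <v, u_j> / sqrt(<u_j, u_j>), so |<v, e_j>|^2 = <v, u_j>^2 / <u_j, u_j>.
Coefficients: <v, e_1> = 2/sqrt(7), <v, e_2> = -39/sqrt(315), <v, e_3> = 24/sqrt(135).
Square and sum: Σ |<v, e_j>|^2 = 29/3.
Compute ||v||^2 = v·v = 18.
Deficit = 18 − 29/3 = 25/3 ≥ 0, confirming Bessel's inequality. (The deficit equals ||v − Σ <v,e_j> e_j||^2, the squared distance from v to span{e_j}.)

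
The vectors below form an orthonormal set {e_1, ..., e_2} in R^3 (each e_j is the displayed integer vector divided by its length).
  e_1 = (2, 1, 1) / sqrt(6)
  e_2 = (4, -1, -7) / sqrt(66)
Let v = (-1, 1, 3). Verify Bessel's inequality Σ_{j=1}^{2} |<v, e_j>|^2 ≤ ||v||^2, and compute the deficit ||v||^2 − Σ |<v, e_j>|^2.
Σ |<v, e_j>|^2 = 120/11; ||v||^2 = 11; deficit = 1/11

Write each e_j = u_j / sqrt(<u_j, u_j>) where u_j is the displayed integer vector. Then <v, e_j> = <v, u_j> / sqrt(<u_j, u_j>), so |<v, e_j>|^2 = <v, u_j>^2 / <u_j, u_j>.
Coefficients: <v, e_1> = 2/sqrt(6), <v, e_2> = -26/sqrt(66).
Square and sum: Σ |<v, e_j>|^2 = 120/11.
Compute ||v||^2 = v·v = 11.
Deficit = 11 − 120/11 = 1/11 ≥ 0, confirming Bessel's inequality. (The deficit equals ||v − Σ <v,e_j> e_j||^2, the squared distance from v to span{e_j}.)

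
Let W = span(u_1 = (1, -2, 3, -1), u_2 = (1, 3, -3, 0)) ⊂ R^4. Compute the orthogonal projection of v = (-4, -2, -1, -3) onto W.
proj_W(v) = (-203/89, -119/89, 21/89, 98/89)

Set up U = [u_1 | ... | u_2] ∈ R^(4×2). The projector onto W = col(U) is P = U (U^T U)^(-1) U^T.
Compute U^T U =
  [15, -14]
  [-14, 19],
and U^T v = (0, -7).
Solve U^T U · c = U^T v for the coefficients: c = (-98/89, -105/89). The projection is proj_W(v) = U c.
Check: (v - proj_W(v)) · u_1 = 0  (should be 0).
Check: (v - proj_W(v)) · u_2 = 0  (should be 0).
Result: proj_W(v) = (-203/89, -119/89, 21/89, 98/89).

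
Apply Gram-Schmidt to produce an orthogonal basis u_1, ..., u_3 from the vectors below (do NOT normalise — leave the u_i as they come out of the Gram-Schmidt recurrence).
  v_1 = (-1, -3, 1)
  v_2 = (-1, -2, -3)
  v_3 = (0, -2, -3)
Orthogonal basis:
  u_1 = (-1, -3, 1)
  u_2 = (-7/11, -10/11, -37/11)
  u_3 = (121/138, -22/69, -11/138)

Apply the Gram-Schmidt recurrence
  u_1 = v_1
  u_i = v_i − Σ_{j<i} ((v_i · u_j) / (u_j · u_j)) · u_j.

Step by step this gives:
  u_1 = (-1, -3, 1)
  u_2 = (-7/11, -10/11, -37/11)
  u_3 = (121/138, -22/69, -11/138)

Orthogonality check:
  u_2 · u_1 = 0 (should be 0)
  u_3 · u_1 = 0 (should be 0)
  u_3 · u_2 = 0 (should be 0)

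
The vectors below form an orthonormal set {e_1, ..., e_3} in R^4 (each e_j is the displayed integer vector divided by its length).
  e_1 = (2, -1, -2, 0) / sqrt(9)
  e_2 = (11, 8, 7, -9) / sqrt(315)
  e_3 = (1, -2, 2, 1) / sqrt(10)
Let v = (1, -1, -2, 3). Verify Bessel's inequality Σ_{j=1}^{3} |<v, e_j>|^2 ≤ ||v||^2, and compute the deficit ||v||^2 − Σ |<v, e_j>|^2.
Σ |<v, e_j>|^2 = 73/7; ||v||^2 = 15; deficit = 32/7

Write each e_j = u_j / sqrt(<u_j, u_j>) where u_j is the displayed integer vector. Then <v, e_j> = <v, u_j> / sqrt(<u_j, u_j>), so |<v, e_j>|^2 = <v, u_j>^2 / <u_j, u_j>.
Coefficients: <v, e_1> = 7/sqrt(9), <v, e_2> = -38/sqrt(315), <v, e_3> = 2/sqrt(10).
Square and sum: Σ |<v, e_j>|^2 = 73/7.
Compute ||v||^2 = v·v = 15.
Deficit = 15 − 73/7 = 32/7 ≥ 0, confirming Bessel's inequality. (The deficit equals ||v − Σ <v,e_j> e_j||^2, the squared distance from v to span{e_j}.)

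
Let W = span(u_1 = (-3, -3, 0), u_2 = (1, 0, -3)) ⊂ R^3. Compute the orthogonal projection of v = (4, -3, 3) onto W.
proj_W(v) = (4/19, 15/19, 33/19)

Set up U = [u_1 | ... | u_2] ∈ R^(3×2). The projector onto W = col(U) is P = U (U^T U)^(-1) U^T.
Compute U^T U =
  [18, -3]
  [-3, 10],
and U^T v = (-3, -5).
Solve U^T U · c = U^T v for the coefficients: c = (-5/19, -11/19). The projection is proj_W(v) = U c.
Check: (v - proj_W(v)) · u_1 = 0  (should be 0).
Check: (v - proj_W(v)) · u_2 = 0  (should be 0).
Result: proj_W(v) = (4/19, 15/19, 33/19).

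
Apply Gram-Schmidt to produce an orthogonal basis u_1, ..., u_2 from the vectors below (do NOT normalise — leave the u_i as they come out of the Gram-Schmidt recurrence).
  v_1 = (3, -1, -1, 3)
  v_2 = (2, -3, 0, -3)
Orthogonal basis:
  u_1 = (3, -1, -1, 3)
  u_2 = (2, -3, 0, -3)

Apply the Gram-Schmidt recurrence
  u_1 = v_1
  u_i = v_i − Σ_{j<i} ((v_i · u_j) / (u_j · u_j)) · u_j.

Step by step this gives:
  u_1 = (3, -1, -1, 3)
  u_2 = (2, -3, 0, -3)

Orthogonality check:
  u_2 · u_1 = 0 (should be 0)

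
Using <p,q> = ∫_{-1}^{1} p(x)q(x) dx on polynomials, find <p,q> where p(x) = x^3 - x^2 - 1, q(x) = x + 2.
<p,q> = -74/15

Expand the product: p(x)·q(x) = x^4 + x^3 - 2*x^2 - x - 2.
∫_{-1}^{1} of each monomial x^k gives [2/(k+1) if k even, 0 if k odd]. Integrating term-by-term (or equivalently evaluating the antiderivative F(x) = x^5/5 + x^4/4 - 2*x^3/3 - x^2/2 - 2*x at the endpoints):
  F(1) − F(−1) = -163/60 − (133/60) = -74/15.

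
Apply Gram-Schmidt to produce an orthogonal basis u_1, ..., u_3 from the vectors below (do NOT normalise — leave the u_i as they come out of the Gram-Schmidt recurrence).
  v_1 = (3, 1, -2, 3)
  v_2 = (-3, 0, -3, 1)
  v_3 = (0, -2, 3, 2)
Orthogonal basis:
  u_1 = (3, 1, -2, 3)
  u_2 = (-3, 0, -3, 1)
  u_3 = (-369/437, -44/23, 752/437, 1149/437)

Apply the Gram-Schmidt recurrence
  u_1 = v_1
  u_i = v_i − Σ_{j<i} ((v_i · u_j) / (u_j · u_j)) · u_j.

Step by step this gives:
  u_1 = (3, 1, -2, 3)
  u_2 = (-3, 0, -3, 1)
  u_3 = (-369/437, -44/23, 752/437, 1149/437)

Orthogonality check:
  u_2 · u_1 = 0 (should be 0)
  u_3 · u_1 = 0 (should be 0)
  u_3 · u_2 = 0 (should be 0)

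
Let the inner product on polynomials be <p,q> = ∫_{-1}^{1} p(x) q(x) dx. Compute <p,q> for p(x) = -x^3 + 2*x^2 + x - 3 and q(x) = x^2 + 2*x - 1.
<p,q> = 4

Expand the product: p(x)·q(x) = -x^5 + 6*x^3 - 3*x^2 - 7*x + 3.
∫_{-1}^{1} of each monomial x^k gives [2/(k+1) if k even, 0 if k odd]. Integrating term-by-term (or equivalently evaluating the antiderivative F(x) = -x^6/6 + 3*x^4/2 - x^3 - 7*x^2/2 + 3*x at the endpoints):
  F(1) − F(−1) = -1/6 − (-25/6) = 4.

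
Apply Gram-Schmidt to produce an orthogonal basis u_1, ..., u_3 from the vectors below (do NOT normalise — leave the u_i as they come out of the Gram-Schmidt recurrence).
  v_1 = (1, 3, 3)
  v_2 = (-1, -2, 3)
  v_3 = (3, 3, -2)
Orthogonal basis:
  u_1 = (1, 3, 3)
  u_2 = (-21/19, -44/19, 51/19)
  u_3 = (375/262, -75/131, 25/262)

Apply the Gram-Schmidt recurrence
  u_1 = v_1
  u_i = v_i − Σ_{j<i} ((v_i · u_j) / (u_j · u_j)) · u_j.

Step by step this gives:
  u_1 = (1, 3, 3)
  u_2 = (-21/19, -44/19, 51/19)
  u_3 = (375/262, -75/131, 25/262)

Orthogonality check:
  u_2 · u_1 = 0 (should be 0)
  u_3 · u_1 = 0 (should be 0)
  u_3 · u_2 = 0 (should be 0)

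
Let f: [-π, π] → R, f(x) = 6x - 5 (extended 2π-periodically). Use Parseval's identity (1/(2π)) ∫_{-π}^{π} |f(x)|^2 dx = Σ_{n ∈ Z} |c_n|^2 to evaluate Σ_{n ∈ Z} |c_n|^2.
Σ |c_n|^2 = 12π^2 + 25

Expand and integrate term by term over [-π, π]:
  ∫ (6x)^2 dx = 36·(2π^3/3); ∫ 2·6·(-5)·x dx = 0 (odd integrand); ∫ (-5)^2 dx = 25·2π.
So (1/(2π)) ∫_{-π}^{π} (6x - 5)^2 dx = 36π^2/3 + 25 = 12π^2 + 25.
Parseval ⇒ Σ |c_n|^2 = 12π^2 + 25.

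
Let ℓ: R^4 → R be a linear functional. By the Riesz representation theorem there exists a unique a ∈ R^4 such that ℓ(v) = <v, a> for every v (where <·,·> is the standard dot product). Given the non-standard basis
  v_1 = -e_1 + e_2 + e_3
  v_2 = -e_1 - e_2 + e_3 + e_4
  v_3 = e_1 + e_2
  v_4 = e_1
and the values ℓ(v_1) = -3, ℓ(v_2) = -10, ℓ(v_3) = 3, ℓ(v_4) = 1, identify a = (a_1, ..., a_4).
a = (1, 2, -4, -3)

Write a = (a_1, ..., a_4) in the standard basis. For each basis vector v_i, ℓ(v_i) = <v_i, a> is a linear equation in the a_j's. Collect the n equations into a matrix system V a = ℓ, where row i of V is v_i (expressed in the standard basis). Since V is invertible (lower-triangular with 1s on the diagonal, up to permutation), solve by back-substitution:
  V =
[[-1, 1, 1, 0],
 [-1, -1, 1, 1],
 [1, 1, 0, 0],
 [1, 0, 0, 0]]
  V a = (-3, -10, 3, 1)
Solving gives a = (1, 2, -4, -3).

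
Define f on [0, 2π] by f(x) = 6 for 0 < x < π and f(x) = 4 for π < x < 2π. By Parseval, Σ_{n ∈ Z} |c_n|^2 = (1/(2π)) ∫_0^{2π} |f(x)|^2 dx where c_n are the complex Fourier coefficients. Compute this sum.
Σ |c_n|^2 = 26

Parseval equates the L^2 energy of f (normalised by 1/(2π)) with the ℓ^2 sum of its Fourier coefficients: (1/(2π)) ∫_0^{2π} |f|^2 = Σ |c_n|^2.
Compute the left side: (1/(2π)) [∫_0^π 6^2 dx + ∫_π^{2π} 4^2 dx] = (1/(2π)) · (36π + 16π) = (36 + 16)/2 = 26.
So Σ_{n ∈ Z} |c_n|^2 = 26.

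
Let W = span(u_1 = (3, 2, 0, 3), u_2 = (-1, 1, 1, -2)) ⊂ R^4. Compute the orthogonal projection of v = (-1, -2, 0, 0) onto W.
proj_W(v) = (-97/105, -61/35, -71/105, -26/105)

Set up U = [u_1 | ... | u_2] ∈ R^(4×2). The projector onto W = col(U) is P = U (U^T U)^(-1) U^T.
Compute U^T U =
  [22, -7]
  [-7, 7],
and U^T v = (-7, -1).
Solve U^T U · c = U^T v for the coefficients: c = (-8/15, -71/105). The projection is proj_W(v) = U c.
Check: (v - proj_W(v)) · u_1 = 0  (should be 0).
Check: (v - proj_W(v)) · u_2 = 0  (should be 0).
Result: proj_W(v) = (-97/105, -61/35, -71/105, -26/105).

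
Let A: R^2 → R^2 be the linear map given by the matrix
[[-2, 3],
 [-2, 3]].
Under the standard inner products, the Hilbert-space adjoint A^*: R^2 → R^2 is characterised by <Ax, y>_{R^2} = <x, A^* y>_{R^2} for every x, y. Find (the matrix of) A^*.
A^* = A^T =
[[-2, -2],
 [3, 3]]

For real matrices with standard dot products, the defining identity <Ax, y> = <x, A^* y> gives (Ax)^T y = x^T (A^*) y, i.e. x^T A^T y = x^T (A^*) y. Since this holds for all x, y, we must have A^* = A^T. Therefore
A^* =
[[-2, -2],
 [3, 3]].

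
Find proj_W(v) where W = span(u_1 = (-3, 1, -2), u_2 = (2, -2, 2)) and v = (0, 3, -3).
proj_W(v) = (-1/2, 7/2, -2)

Set up U = [u_1 | ... | u_2] ∈ R^(3×2). The projector onto W = col(U) is P = U (U^T U)^(-1) U^T.
Compute U^T U =
  [14, -12]
  [-12, 12],
and U^T v = (9, -12).
Solve U^T U · c = U^T v for the coefficients: c = (-3/2, -5/2). The projection is proj_W(v) = U c.
Check: (v - proj_W(v)) · u_1 = 0  (should be 0).
Check: (v - proj_W(v)) · u_2 = 0  (should be 0).
Result: proj_W(v) = (-1/2, 7/2, -2).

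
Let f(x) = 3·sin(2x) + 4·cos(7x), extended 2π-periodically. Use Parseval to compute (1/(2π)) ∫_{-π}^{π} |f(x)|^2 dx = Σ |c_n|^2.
Σ |c_n|^2 = 25/2

Expand |f|^2 and use orthogonality of {sin(nx), cos(mx)} on [-π, π]:
  ∫_{-π}^{π} sin(nx)^2 dx = π, ∫ cos(mx)^2 dx = π, and cross terms integrate to 0.
So ∫_{-π}^{π} f(x)^2 dx = 3^2 · π + 4^2 · π = (9 + 16)π.
Divide by 2π: (9 + 16)/2 = 25/2.
By Parseval, this equals Σ |c_n|^2.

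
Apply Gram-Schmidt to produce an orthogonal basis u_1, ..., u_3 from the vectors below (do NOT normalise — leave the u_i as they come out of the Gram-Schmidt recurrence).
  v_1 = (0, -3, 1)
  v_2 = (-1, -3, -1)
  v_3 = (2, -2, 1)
Orthogonal basis:
  u_1 = (0, -3, 1)
  u_2 = (-1, -3/5, -9/5)
  u_3 = (33/23, -11/46, -33/46)

Apply the Gram-Schmidt recurrence
  u_1 = v_1
  u_i = v_i − Σ_{j<i} ((v_i · u_j) / (u_j · u_j)) · u_j.

Step by step this gives:
  u_1 = (0, -3, 1)
  u_2 = (-1, -3/5, -9/5)
  u_3 = (33/23, -11/46, -33/46)

Orthogonality check:
  u_2 · u_1 = 0 (should be 0)
  u_3 · u_1 = 0 (should be 0)
  u_3 · u_2 = 0 (should be 0)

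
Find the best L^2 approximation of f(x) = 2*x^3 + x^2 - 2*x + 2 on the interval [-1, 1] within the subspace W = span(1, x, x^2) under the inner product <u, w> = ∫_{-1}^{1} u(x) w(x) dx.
g(x) = x^2 - 4*x/5 + 2

The best approximation g ∈ W is the orthogonal projection of f onto W. Writing g = a_0 + a_1 x + a_2 x^2, the coefficients solve the normal equations G · a = b where
  G_{ij} = <φ_i, φ_j> and b_i = <f, φ_i>, with φ_0 = 1, φ_1 = x, φ_2 = x^2.
G =
  [2, 0, 2/3]
  [0, 2/3, 0]
  [2/3, 0, 2/5],
b = (14/3, -8/15, 26/15).
Solving gives a_0 = 2, a_1 = -4/5, a_2 = 1, so
  g(x) = x^2 - 4*x/5 + 2.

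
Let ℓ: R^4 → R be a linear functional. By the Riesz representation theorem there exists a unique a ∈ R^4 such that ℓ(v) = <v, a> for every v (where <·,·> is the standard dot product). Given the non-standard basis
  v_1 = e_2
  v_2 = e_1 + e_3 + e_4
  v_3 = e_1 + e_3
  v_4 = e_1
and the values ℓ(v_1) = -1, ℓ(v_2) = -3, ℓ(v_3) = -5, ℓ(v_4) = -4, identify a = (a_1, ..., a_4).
a = (-4, -1, -1, 2)

Write a = (a_1, ..., a_4) in the standard basis. For each basis vector v_i, ℓ(v_i) = <v_i, a> is a linear equation in the a_j's. Collect the n equations into a matrix system V a = ℓ, where row i of V is v_i (expressed in the standard basis). Since V is invertible (lower-triangular with 1s on the diagonal, up to permutation), solve by back-substitution:
  V =
[[0, 1, 0, 0],
 [1, 0, 1, 1],
 [1, 0, 1, 0],
 [1, 0, 0, 0]]
  V a = (-1, -3, -5, -4)
Solving gives a = (-4, -1, -1, 2).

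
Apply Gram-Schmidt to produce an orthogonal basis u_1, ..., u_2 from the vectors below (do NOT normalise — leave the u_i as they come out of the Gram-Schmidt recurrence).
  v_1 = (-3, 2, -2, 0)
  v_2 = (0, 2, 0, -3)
Orthogonal basis:
  u_1 = (-3, 2, -2, 0)
  u_2 = (12/17, 26/17, 8/17, -3)

Apply the Gram-Schmidt recurrence
  u_1 = v_1
  u_i = v_i − Σ_{j<i} ((v_i · u_j) / (u_j · u_j)) · u_j.

Step by step this gives:
  u_1 = (-3, 2, -2, 0)
  u_2 = (12/17, 26/17, 8/17, -3)

Orthogonality check:
  u_2 · u_1 = 0 (should be 0)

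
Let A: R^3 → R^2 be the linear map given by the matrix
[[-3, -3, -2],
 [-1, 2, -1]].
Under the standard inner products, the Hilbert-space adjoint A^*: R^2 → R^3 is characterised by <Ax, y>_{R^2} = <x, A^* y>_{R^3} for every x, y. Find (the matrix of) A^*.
A^* = A^T =
[[-3, -1],
 [-3, 2],
 [-2, -1]]

For real matrices with standard dot products, the defining identity <Ax, y> = <x, A^* y> gives (Ax)^T y = x^T (A^*) y, i.e. x^T A^T y = x^T (A^*) y. Since this holds for all x, y, we must have A^* = A^T. Therefore
A^* =
[[-3, -1],
 [-3, 2],
 [-2, -1]].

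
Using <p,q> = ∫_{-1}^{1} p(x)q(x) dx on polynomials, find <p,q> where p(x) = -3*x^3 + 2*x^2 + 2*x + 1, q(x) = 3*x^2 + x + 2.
<p,q> = 56/5

Expand the product: p(x)·q(x) = -9*x^5 + 3*x^4 + 2*x^3 + 9*x^2 + 5*x + 2.
∫_{-1}^{1} of each monomial x^k gives [2/(k+1) if k even, 0 if k odd]. Integrating term-by-term (or equivalently evaluating the antiderivative F(x) = -3*x^6/2 + 3*x^5/5 + x^4/2 + 3*x^3 + 5*x^2/2 + 2*x at the endpoints):
  F(1) − F(−1) = 71/10 − (-41/10) = 56/5.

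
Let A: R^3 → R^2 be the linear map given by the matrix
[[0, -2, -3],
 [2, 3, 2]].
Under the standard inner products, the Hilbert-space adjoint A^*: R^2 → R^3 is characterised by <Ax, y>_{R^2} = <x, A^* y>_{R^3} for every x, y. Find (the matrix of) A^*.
A^* = A^T =
[[0, 2],
 [-2, 3],
 [-3, 2]]

For real matrices with standard dot products, the defining identity <Ax, y> = <x, A^* y> gives (Ax)^T y = x^T (A^*) y, i.e. x^T A^T y = x^T (A^*) y. Since this holds for all x, y, we must have A^* = A^T. Therefore
A^* =
[[0, 2],
 [-2, 3],
 [-3, 2]].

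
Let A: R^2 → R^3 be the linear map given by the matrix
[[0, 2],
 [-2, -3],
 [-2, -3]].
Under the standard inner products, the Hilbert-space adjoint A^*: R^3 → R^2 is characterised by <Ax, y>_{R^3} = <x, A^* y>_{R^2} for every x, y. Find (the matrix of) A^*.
A^* = A^T =
[[0, -2, -2],
 [2, -3, -3]]

For real matrices with standard dot products, the defining identity <Ax, y> = <x, A^* y> gives (Ax)^T y = x^T (A^*) y, i.e. x^T A^T y = x^T (A^*) y. Since this holds for all x, y, we must have A^* = A^T. Therefore
A^* =
[[0, -2, -2],
 [2, -3, -3]].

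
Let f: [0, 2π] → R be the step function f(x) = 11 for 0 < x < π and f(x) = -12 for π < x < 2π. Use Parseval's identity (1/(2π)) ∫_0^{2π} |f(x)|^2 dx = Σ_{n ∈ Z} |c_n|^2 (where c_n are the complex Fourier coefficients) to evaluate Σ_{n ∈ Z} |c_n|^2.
Σ |c_n|^2 = 265/2

Parseval equates the L^2 energy of f (normalised by 1/(2π)) with the ℓ^2 sum of its Fourier coefficients: (1/(2π)) ∫_0^{2π} |f|^2 = Σ |c_n|^2.
Compute the left side: (1/(2π)) [∫_0^π 11^2 dx + ∫_π^{2π} (-12)^2 dx] = (1/(2π)) · (121π + 144π) = (121 + 144)/2 = 265/2.
So Σ_{n ∈ Z} |c_n|^2 = 265/2.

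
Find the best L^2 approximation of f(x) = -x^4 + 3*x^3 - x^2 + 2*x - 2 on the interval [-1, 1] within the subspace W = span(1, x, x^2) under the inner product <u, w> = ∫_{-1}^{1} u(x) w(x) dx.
g(x) = -13*x^2/7 + 19*x/5 - 67/35

The best approximation g ∈ W is the orthogonal projection of f onto W. Writing g = a_0 + a_1 x + a_2 x^2, the coefficients solve the normal equations G · a = b where
  G_{ij} = <φ_i, φ_j> and b_i = <f, φ_i>, with φ_0 = 1, φ_1 = x, φ_2 = x^2.
G =
  [2, 0, 2/3]
  [0, 2/3, 0]
  [2/3, 0, 2/5],
b = (-76/15, 38/15, -212/105).
Solving gives a_0 = -67/35, a_1 = 19/5, a_2 = -13/7, so
  g(x) = -13*x^2/7 + 19*x/5 - 67/35.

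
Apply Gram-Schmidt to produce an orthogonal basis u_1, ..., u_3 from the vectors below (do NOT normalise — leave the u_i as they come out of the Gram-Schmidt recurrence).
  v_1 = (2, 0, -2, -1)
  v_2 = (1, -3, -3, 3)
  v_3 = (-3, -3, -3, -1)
Orthogonal basis:
  u_1 = (2, 0, -2, -1)
  u_2 = (-1/9, -3, -17/9, 32/9)
  u_3 = (-720/227, -372/227, -436/227, -568/227)

Apply the Gram-Schmidt recurrence
  u_1 = v_1
  u_i = v_i − Σ_{j<i} ((v_i · u_j) / (u_j · u_j)) · u_j.

Step by step this gives:
  u_1 = (2, 0, -2, -1)
  u_2 = (-1/9, -3, -17/9, 32/9)
  u_3 = (-720/227, -372/227, -436/227, -568/227)

Orthogonality check:
  u_2 · u_1 = 0 (should be 0)
  u_3 · u_1 = 0 (should be 0)
  u_3 · u_2 = 0 (should be 0)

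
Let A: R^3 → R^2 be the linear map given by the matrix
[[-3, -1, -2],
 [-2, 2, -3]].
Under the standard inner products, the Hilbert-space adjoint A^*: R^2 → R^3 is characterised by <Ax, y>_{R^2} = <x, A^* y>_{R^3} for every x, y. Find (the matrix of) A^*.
A^* = A^T =
[[-3, -2],
 [-1, 2],
 [-2, -3]]

For real matrices with standard dot products, the defining identity <Ax, y> = <x, A^* y> gives (Ax)^T y = x^T (A^*) y, i.e. x^T A^T y = x^T (A^*) y. Since this holds for all x, y, we must have A^* = A^T. Therefore
A^* =
[[-3, -2],
 [-1, 2],
 [-2, -3]].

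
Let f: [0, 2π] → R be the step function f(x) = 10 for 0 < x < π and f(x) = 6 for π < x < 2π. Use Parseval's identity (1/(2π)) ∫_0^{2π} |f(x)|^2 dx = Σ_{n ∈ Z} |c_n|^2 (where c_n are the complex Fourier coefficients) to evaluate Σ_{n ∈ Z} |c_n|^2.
Σ |c_n|^2 = 68

Parseval equates the L^2 energy of f (normalised by 1/(2π)) with the ℓ^2 sum of its Fourier coefficients: (1/(2π)) ∫_0^{2π} |f|^2 = Σ |c_n|^2.
Compute the left side: (1/(2π)) [∫_0^π 10^2 dx + ∫_π^{2π} 6^2 dx] = (1/(2π)) · (100π + 36π) = (100 + 36)/2 = 68.
So Σ_{n ∈ Z} |c_n|^2 = 68.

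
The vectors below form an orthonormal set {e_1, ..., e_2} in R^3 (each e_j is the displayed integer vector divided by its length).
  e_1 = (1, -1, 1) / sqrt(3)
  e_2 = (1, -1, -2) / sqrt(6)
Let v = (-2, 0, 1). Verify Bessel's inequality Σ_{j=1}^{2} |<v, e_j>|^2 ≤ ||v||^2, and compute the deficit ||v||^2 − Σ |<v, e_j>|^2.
Σ |<v, e_j>|^2 = 3; ||v||^2 = 5; deficit = 2

Write each e_j = u_j / sqrt(<u_j, u_j>) where u_j is the displayed integer vector. Then <v, e_j> = <v, u_j> / sqrt(<u_j, u_j>), so |<v, e_j>|^2 = <v, u_j>^2 / <u_j, u_j>.
Coefficients: <v, e_1> = -1/sqrt(3), <v, e_2> = -4/sqrt(6).
Square and sum: Σ |<v, e_j>|^2 = 3.
Compute ||v||^2 = v·v = 5.
Deficit = 5 − 3 = 2 ≥ 0, confirming Bessel's inequality. (The deficit equals ||v − Σ <v,e_j> e_j||^2, the squared distance from v to span{e_j}.)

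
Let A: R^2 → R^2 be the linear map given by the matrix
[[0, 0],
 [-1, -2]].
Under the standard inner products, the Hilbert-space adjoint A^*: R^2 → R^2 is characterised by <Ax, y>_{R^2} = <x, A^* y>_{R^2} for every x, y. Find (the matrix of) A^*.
A^* = A^T =
[[0, -1],
 [0, -2]]

For real matrices with standard dot products, the defining identity <Ax, y> = <x, A^* y> gives (Ax)^T y = x^T (A^*) y, i.e. x^T A^T y = x^T (A^*) y. Since this holds for all x, y, we must have A^* = A^T. Therefore
A^* =
[[0, -1],
 [0, -2]].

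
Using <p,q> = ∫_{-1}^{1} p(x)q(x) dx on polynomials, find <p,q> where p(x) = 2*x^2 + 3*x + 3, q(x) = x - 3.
<p,q> = -20

Expand the product: p(x)·q(x) = 2*x^3 - 3*x^2 - 6*x - 9.
∫_{-1}^{1} of each monomial x^k gives [2/(k+1) if k even, 0 if k odd]. Integrating term-by-term (or equivalently evaluating the antiderivative F(x) = x^4/2 - x^3 - 3*x^2 - 9*x at the endpoints):
  F(1) − F(−1) = -25/2 − (15/2) = -20.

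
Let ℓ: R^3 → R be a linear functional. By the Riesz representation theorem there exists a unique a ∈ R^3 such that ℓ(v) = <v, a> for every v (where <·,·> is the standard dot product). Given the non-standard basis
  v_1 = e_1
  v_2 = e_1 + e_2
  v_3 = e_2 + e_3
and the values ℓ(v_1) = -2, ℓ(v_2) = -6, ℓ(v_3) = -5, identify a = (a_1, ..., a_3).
a = (-2, -4, -1)

Write a = (a_1, ..., a_3) in the standard basis. For each basis vector v_i, ℓ(v_i) = <v_i, a> is a linear equation in the a_j's. Collect the n equations into a matrix system V a = ℓ, where row i of V is v_i (expressed in the standard basis). Since V is invertible (lower-triangular with 1s on the diagonal, up to permutation), solve by back-substitution:
  V =
[[1, 0, 0],
 [1, 1, 0],
 [0, 1, 1]]
  V a = (-2, -6, -5)
Solving gives a = (-2, -4, -1).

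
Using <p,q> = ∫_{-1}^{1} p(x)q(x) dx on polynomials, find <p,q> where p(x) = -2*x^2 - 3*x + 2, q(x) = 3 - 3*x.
<p,q> = 14

Expand the product: p(x)·q(x) = 6*x^3 + 3*x^2 - 15*x + 6.
∫_{-1}^{1} of each monomial x^k gives [2/(k+1) if k even, 0 if k odd]. Integrating term-by-term (or equivalently evaluating the antiderivative F(x) = 3*x^4/2 + x^3 - 15*x^2/2 + 6*x at the endpoints):
  F(1) − F(−1) = 1 − (-13) = 14.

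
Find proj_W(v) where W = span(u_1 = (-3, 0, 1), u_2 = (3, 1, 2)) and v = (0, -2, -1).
proj_W(v) = (-15/91, -47/91, -136/91)

Set up U = [u_1 | ... | u_2] ∈ R^(3×2). The projector onto W = col(U) is P = U (U^T U)^(-1) U^T.
Compute U^T U =
  [10, -7]
  [-7, 14],
and U^T v = (-1, -4).
Solve U^T U · c = U^T v for the coefficients: c = (-6/13, -47/91). The projection is proj_W(v) = U c.
Check: (v - proj_W(v)) · u_1 = 0  (should be 0).
Check: (v - proj_W(v)) · u_2 = 0  (should be 0).
Result: proj_W(v) = (-15/91, -47/91, -136/91).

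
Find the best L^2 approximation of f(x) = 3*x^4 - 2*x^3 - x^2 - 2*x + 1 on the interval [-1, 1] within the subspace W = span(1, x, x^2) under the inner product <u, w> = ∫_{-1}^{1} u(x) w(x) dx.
g(x) = 11*x^2/7 - 16*x/5 + 26/35

The best approximation g ∈ W is the orthogonal projection of f onto W. Writing g = a_0 + a_1 x + a_2 x^2, the coefficients solve the normal equations G · a = b where
  G_{ij} = <φ_i, φ_j> and b_i = <f, φ_i>, with φ_0 = 1, φ_1 = x, φ_2 = x^2.
G =
  [2, 0, 2/3]
  [0, 2/3, 0]
  [2/3, 0, 2/5],
b = (38/15, -32/15, 118/105).
Solving gives a_0 = 26/35, a_1 = -16/5, a_2 = 11/7, so
  g(x) = 11*x^2/7 - 16*x/5 + 26/35.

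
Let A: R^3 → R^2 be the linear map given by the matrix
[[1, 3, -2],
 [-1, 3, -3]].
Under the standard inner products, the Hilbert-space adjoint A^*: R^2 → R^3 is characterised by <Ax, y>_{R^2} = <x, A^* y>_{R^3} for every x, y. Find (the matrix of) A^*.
A^* = A^T =
[[1, -1],
 [3, 3],
 [-2, -3]]

For real matrices with standard dot products, the defining identity <Ax, y> = <x, A^* y> gives (Ax)^T y = x^T (A^*) y, i.e. x^T A^T y = x^T (A^*) y. Since this holds for all x, y, we must have A^* = A^T. Therefore
A^* =
[[1, -1],
 [3, 3],
 [-2, -3]].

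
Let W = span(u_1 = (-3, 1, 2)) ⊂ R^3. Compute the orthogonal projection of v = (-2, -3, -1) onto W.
proj_W(v) = (-3/14, 1/14, 1/7)

Set up U = [u_1 | ... | u_1] ∈ R^(3×1). The projector onto W = col(U) is P = U (U^T U)^(-1) U^T.
Compute U^T U =
  [14],
and U^T v = (1).
Solve U^T U · c = U^T v for the coefficients: c = (1/14). The projection is proj_W(v) = U c.
Check: (v - proj_W(v)) · u_1 = 0  (should be 0).
Result: proj_W(v) = (-3/14, 1/14, 1/7).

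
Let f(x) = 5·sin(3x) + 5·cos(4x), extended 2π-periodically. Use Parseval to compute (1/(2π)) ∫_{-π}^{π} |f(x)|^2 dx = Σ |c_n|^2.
Σ |c_n|^2 = 25

Expand |f|^2 and use orthogonality of {sin(nx), cos(mx)} on [-π, π]:
  ∫_{-π}^{π} sin(nx)^2 dx = π, ∫ cos(mx)^2 dx = π, and cross terms integrate to 0.
So ∫_{-π}^{π} f(x)^2 dx = 5^2 · π + 5^2 · π = (25 + 25)π.
Divide by 2π: (25 + 25)/2 = 25.
By Parseval, this equals Σ |c_n|^2.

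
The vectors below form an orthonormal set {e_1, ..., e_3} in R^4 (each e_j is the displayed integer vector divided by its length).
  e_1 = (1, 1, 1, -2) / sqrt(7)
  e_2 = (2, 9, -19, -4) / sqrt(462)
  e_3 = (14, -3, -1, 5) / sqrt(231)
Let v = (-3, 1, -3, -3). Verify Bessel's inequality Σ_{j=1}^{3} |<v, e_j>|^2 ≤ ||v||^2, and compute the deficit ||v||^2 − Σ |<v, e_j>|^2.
Σ |<v, e_j>|^2 = 178/7; ||v||^2 = 28; deficit = 18/7

Write each e_j = u_j / sqrt(<u_j, u_j>) where u_j is the displayed integer vector. Then <v, e_j> = <v, u_j> / sqrt(<u_j, u_j>), so |<v, e_j>|^2 = <v, u_j>^2 / <u_j, u_j>.
Coefficients: <v, e_1> = 1/sqrt(7), <v, e_2> = 72/sqrt(462), <v, e_3> = -57/sqrt(231).
Square and sum: Σ |<v, e_j>|^2 = 178/7.
Compute ||v||^2 = v·v = 28.
Deficit = 28 − 178/7 = 18/7 ≥ 0, confirming Bessel's inequality. (The deficit equals ||v − Σ <v,e_j> e_j||^2, the squared distance from v to span{e_j}.)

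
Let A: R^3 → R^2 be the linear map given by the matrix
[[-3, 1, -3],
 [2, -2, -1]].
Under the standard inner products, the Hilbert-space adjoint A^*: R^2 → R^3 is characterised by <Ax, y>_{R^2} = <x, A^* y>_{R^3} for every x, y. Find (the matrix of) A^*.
A^* = A^T =
[[-3, 2],
 [1, -2],
 [-3, -1]]

For real matrices with standard dot products, the defining identity <Ax, y> = <x, A^* y> gives (Ax)^T y = x^T (A^*) y, i.e. x^T A^T y = x^T (A^*) y. Since this holds for all x, y, we must have A^* = A^T. Therefore
A^* =
[[-3, 2],
 [1, -2],
 [-3, -1]].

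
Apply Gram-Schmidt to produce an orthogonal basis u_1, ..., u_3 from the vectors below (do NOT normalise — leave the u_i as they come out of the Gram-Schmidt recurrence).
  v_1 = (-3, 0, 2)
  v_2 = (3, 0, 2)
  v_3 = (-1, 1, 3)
Orthogonal basis:
  u_1 = (-3, 0, 2)
  u_2 = (24/13, 0, 36/13)
  u_3 = (0, 1, 0)

Apply the Gram-Schmidt recurrence
  u_1 = v_1
  u_i = v_i − Σ_{j<i} ((v_i · u_j) / (u_j · u_j)) · u_j.

Step by step this gives:
  u_1 = (-3, 0, 2)
  u_2 = (24/13, 0, 36/13)
  u_3 = (0, 1, 0)

Orthogonality check:
  u_2 · u_1 = 0 (should be 0)
  u_3 · u_1 = 0 (should be 0)
  u_3 · u_2 = 0 (should be 0)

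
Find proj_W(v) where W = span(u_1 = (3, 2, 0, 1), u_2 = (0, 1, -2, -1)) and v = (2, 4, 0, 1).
proj_W(v) = (261/83, 201/83, -54/83, 60/83)

Set up U = [u_1 | ... | u_2] ∈ R^(4×2). The projector onto W = col(U) is P = U (U^T U)^(-1) U^T.
Compute U^T U =
  [14, 1]
  [1, 6],
and U^T v = (15, 3).
Solve U^T U · c = U^T v for the coefficients: c = (87/83, 27/83). The projection is proj_W(v) = U c.
Check: (v - proj_W(v)) · u_1 = 0  (should be 0).
Check: (v - proj_W(v)) · u_2 = 0  (should be 0).
Result: proj_W(v) = (261/83, 201/83, -54/83, 60/83).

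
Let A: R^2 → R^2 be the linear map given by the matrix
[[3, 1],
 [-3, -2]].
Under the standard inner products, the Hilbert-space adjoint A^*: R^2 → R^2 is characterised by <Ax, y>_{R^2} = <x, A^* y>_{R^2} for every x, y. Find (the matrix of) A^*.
A^* = A^T =
[[3, -3],
 [1, -2]]

For real matrices with standard dot products, the defining identity <Ax, y> = <x, A^* y> gives (Ax)^T y = x^T (A^*) y, i.e. x^T A^T y = x^T (A^*) y. Since this holds for all x, y, we must have A^* = A^T. Therefore
A^* =
[[3, -3],
 [1, -2]].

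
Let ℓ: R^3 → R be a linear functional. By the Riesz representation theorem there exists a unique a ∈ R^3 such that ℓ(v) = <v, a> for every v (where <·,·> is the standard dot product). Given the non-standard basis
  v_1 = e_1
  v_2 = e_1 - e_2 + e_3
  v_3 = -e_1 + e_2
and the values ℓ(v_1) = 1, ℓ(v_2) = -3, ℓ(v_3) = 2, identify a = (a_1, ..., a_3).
a = (1, 3, -1)

Write a = (a_1, ..., a_3) in the standard basis. For each basis vector v_i, ℓ(v_i) = <v_i, a> is a linear equation in the a_j's. Collect the n equations into a matrix system V a = ℓ, where row i of V is v_i (expressed in the standard basis). Since V is invertible (lower-triangular with 1s on the diagonal, up to permutation), solve by back-substitution:
  V =
[[1, 0, 0],
 [1, -1, 1],
 [-1, 1, 0]]
  V a = (1, -3, 2)
Solving gives a = (1, 3, -1).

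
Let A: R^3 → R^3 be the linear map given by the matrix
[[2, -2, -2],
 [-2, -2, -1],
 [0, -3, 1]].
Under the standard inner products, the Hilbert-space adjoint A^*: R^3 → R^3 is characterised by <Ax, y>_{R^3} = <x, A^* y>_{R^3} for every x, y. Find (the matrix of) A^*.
A^* = A^T =
[[2, -2, 0],
 [-2, -2, -3],
 [-2, -1, 1]]

For real matrices with standard dot products, the defining identity <Ax, y> = <x, A^* y> gives (Ax)^T y = x^T (A^*) y, i.e. x^T A^T y = x^T (A^*) y. Since this holds for all x, y, we must have A^* = A^T. Therefore
A^* =
[[2, -2, 0],
 [-2, -2, -3],
 [-2, -1, 1]].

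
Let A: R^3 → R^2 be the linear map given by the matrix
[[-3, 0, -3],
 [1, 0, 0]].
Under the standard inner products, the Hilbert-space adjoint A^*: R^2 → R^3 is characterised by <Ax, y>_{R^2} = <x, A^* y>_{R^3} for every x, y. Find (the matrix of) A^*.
A^* = A^T =
[[-3, 1],
 [0, 0],
 [-3, 0]]

For real matrices with standard dot products, the defining identity <Ax, y> = <x, A^* y> gives (Ax)^T y = x^T (A^*) y, i.e. x^T A^T y = x^T (A^*) y. Since this holds for all x, y, we must have A^* = A^T. Therefore
A^* =
[[-3, 1],
 [0, 0],
 [-3, 0]].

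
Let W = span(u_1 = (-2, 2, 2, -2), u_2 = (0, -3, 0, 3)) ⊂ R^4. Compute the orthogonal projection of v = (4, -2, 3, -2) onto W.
proj_W(v) = (1/2, 0, -1/2, 0)

Set up U = [u_1 | ... | u_2] ∈ R^(4×2). The projector onto W = col(U) is P = U (U^T U)^(-1) U^T.
Compute U^T U =
  [16, -12]
  [-12, 18],
and U^T v = (-2, 0).
Solve U^T U · c = U^T v for the coefficients: c = (-1/4, -1/6). The projection is proj_W(v) = U c.
Check: (v - proj_W(v)) · u_1 = 0  (should be 0).
Check: (v - proj_W(v)) · u_2 = 0  (should be 0).
Result: proj_W(v) = (1/2, 0, -1/2, 0).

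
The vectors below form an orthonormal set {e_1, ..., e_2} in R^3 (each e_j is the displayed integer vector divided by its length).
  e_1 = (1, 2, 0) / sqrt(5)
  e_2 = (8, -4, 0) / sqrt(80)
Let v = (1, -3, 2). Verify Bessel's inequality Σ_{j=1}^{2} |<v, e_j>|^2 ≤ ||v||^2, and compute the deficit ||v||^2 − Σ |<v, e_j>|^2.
Σ |<v, e_j>|^2 = 10; ||v||^2 = 14; deficit = 4

Write each e_j = u_j / sqrt(<u_j, u_j>) where u_j is the displayed integer vector. Then <v, e_j> = <v, u_j> / sqrt(<u_j, u_j>), so |<v, e_j>|^2 = <v, u_j>^2 / <u_j, u_j>.
Coefficients: <v, e_1> = -5/sqrt(5), <v, e_2> = 20/sqrt(80).
Square and sum: Σ |<v, e_j>|^2 = 10.
Compute ||v||^2 = v·v = 14.
Deficit = 14 − 10 = 4 ≥ 0, confirming Bessel's inequality. (The deficit equals ||v − Σ <v,e_j> e_j||^2, the squared distance from v to span{e_j}.)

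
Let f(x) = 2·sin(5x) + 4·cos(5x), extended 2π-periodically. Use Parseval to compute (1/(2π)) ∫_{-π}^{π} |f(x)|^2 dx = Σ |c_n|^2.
Σ |c_n|^2 = 10

Expand |f|^2 and use orthogonality of {sin(nx), cos(mx)} on [-π, π]:
  ∫_{-π}^{π} sin(nx)^2 dx = π, ∫ cos(mx)^2 dx = π, and cross terms integrate to 0.
So ∫_{-π}^{π} f(x)^2 dx = 2^2 · π + 4^2 · π = (4 + 16)π.
Divide by 2π: (4 + 16)/2 = 10.
By Parseval, this equals Σ |c_n|^2.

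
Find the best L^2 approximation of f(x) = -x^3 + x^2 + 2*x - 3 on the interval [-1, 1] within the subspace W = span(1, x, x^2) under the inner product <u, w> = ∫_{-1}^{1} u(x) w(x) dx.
g(x) = x^2 + 7*x/5 - 3

The best approximation g ∈ W is the orthogonal projection of f onto W. Writing g = a_0 + a_1 x + a_2 x^2, the coefficients solve the normal equations G · a = b where
  G_{ij} = <φ_i, φ_j> and b_i = <f, φ_i>, with φ_0 = 1, φ_1 = x, φ_2 = x^2.
G =
  [2, 0, 2/3]
  [0, 2/3, 0]
  [2/3, 0, 2/5],
b = (-16/3, 14/15, -8/5).
Solving gives a_0 = -3, a_1 = 7/5, a_2 = 1, so
  g(x) = x^2 + 7*x/5 - 3.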